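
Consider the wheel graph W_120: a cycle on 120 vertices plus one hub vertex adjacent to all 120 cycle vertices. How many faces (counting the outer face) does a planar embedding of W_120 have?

121

W_120 has V = 120 + 1 = 121 vertices and E = 2·120 = 240 edges.
By Euler's formula F = 2 − V + E = 2 − 121 + 240 = 121.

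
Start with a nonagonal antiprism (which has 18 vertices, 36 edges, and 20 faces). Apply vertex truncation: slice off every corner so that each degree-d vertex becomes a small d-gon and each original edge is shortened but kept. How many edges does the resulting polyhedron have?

108

Truncation replaces each original edge-end by a new vertex, so V′ = 2E = 72.
Each original edge survives, and each old vertex of degree d contributes d new edges; summing degrees gives Σd = 2E, so E′ = E + 2E = 3E = 108.
Each original face survives and each original vertex becomes one new face: F′ = F + V = 38.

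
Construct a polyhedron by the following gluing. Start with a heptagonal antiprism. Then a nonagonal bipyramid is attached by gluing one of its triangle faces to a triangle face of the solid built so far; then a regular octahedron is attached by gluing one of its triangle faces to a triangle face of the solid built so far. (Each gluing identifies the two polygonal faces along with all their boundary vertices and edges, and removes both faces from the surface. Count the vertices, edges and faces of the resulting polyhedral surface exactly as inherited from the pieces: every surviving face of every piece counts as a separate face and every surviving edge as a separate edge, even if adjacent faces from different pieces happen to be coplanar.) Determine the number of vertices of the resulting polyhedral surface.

A heptagonal antiprism: V=14, E=28, F=16.
Attach a nonagonal bipyramid (V=11, E=27, F=18) along a 3-gon: merge 3 vertices and 3 edges, delete both glued faces → V=22, E=52, F=32.
Attach a regular octahedron (V=6, E=12, F=8) along a 3-gon: merge 3 vertices and 3 edges, delete both glued faces → V=25, E=61, F=38.
Check: V − E + F = 25 − 61 + 38 = 2.

25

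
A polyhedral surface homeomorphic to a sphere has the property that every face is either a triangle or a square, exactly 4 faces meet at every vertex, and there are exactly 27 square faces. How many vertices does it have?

33

Let x be the number of triangles; then F = 27 + x.
Edge–face incidences: 2E = 4·27 + 3·x = 108 + 3x.
Every vertex has degree 4, so 4V = 2E.
Euler: V − E + F = 2 ⇒ (2E)/4 − E + (27 + x) = 2.
Multiply by 8: 2·(2E) − 4·(2E) + 8·(27 + x) = 16, i.e. 216 + 8x − 2·(108 + 3x) = 16.
Collecting terms: 2x = 16, so x = 8.
Then 2E = 108 + 3·8 = 132, so E = 66, V = 2E/4 = 33, F = 27 + 8 = 35.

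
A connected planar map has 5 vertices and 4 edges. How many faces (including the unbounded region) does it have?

Euler's formula for a connected plane graph: V − E + F = 2, so F = 2 − 5 + 4 = 1.

1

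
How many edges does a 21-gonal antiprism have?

An antiprism on an n-gon has two n-gon caps and 2n triangles: V = 2·21 = 42, E = 4·21 = 84, F = 2·21 + 2 = 44.
Check: V − E + F = 42 − 84 + 44 = 2.

84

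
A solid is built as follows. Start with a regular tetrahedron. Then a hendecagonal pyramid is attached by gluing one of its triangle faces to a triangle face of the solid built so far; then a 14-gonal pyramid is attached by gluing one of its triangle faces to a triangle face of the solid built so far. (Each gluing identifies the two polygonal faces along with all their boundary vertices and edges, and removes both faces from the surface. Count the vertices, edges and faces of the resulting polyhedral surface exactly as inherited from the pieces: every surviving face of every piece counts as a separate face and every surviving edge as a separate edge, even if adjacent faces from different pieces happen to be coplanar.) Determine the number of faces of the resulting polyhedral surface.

A regular tetrahedron: V=4, E=6, F=4.
Attach a hendecagonal pyramid (V=12, E=22, F=12) along a 3-gon: merge 3 vertices and 3 edges, delete both glued faces → V=13, E=25, F=14.
Attach a 14-gonal pyramid (V=15, E=28, F=15) along a 3-gon: merge 3 vertices and 3 edges, delete both glued faces → V=25, E=50, F=27.
Check: V − E + F = 25 − 50 + 27 = 2.

27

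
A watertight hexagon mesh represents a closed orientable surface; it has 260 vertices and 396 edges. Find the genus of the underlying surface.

Every face is a hexagon and each edge borders two faces, so 6F = 2·396, giving F = 132.
χ = V − E + F = 260 − 396 + 132 = -4.
For a closed orientable surface χ = 2 − 2g, so g = (2 − (-4))/2 = 3.

3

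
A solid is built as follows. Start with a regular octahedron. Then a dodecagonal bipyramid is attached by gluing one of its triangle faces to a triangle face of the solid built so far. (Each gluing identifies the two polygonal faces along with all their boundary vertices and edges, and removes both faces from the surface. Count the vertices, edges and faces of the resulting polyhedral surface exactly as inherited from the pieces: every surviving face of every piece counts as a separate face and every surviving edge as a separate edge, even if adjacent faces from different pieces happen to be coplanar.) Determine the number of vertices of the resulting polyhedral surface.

A regular octahedron: V=6, E=12, F=8.
Attach a dodecagonal bipyramid (V=14, E=36, F=24) along a 3-gon: merge 3 vertices and 3 edges, delete both glued faces → V=17, E=45, F=30.
Check: V − E + F = 17 − 45 + 30 = 2.

17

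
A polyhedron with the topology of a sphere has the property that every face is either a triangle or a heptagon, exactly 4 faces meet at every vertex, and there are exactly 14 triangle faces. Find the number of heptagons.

Let x be the number of heptagons; then F = 14 + x.
Edge–face incidences: 2E = 3·14 + 7·x = 42 + 7x.
Every vertex has degree 4, so 4V = 2E.
Euler: V − E + F = 2 ⇒ (2E)/4 − E + (14 + x) = 2.
Multiply by 8: 2·(2E) − 4·(2E) + 8·(14 + x) = 16, i.e. 112 + 8x − 2·(42 + 7x) = 16.
Collecting terms: −6x + 28 = 16, so −6x = −12, so x = 2.
Then 2E = 42 + 7·2 = 56, so E = 28, V = 2E/4 = 14, F = 14 + 2 = 16.

2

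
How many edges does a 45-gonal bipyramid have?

135

A bipyramid over an n-gon has 2n triangular faces and n + 2 vertices: V = 45 + 2 = 47, E = 3·45 = 135, F = 2·45 = 90.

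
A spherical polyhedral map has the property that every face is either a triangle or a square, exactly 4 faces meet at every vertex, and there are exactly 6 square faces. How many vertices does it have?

Let x be the number of triangles; then F = 6 + x.
Edge–face incidences: 2E = 4·6 + 3·x = 24 + 3x.
Every vertex has degree 4, so 4V = 2E.
Euler: V − E + F = 2 ⇒ (2E)/4 − E + (6 + x) = 2.
Multiply by 8: 2·(2E) − 4·(2E) + 8·(6 + x) = 16, i.e. 48 + 8x − 2·(24 + 3x) = 16.
Collecting terms: 2x = 16, so x = 8.
Then 2E = 24 + 3·8 = 48, so E = 24, V = 2E/4 = 12, F = 6 + 8 = 14.

12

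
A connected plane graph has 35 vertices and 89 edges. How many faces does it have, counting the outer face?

Euler's formula for a connected plane graph: V − E + F = 2, so F = 2 − 35 + 89 = 56.

56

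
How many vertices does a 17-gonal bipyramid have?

A bipyramid over an n-gon has 2n triangular faces and n + 2 vertices: V = 17 + 2 = 19, E = 3·17 = 51, F = 2·17 = 34.

19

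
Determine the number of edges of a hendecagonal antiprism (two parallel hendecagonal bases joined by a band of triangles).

44

An antiprism on an n-gon has two n-gon caps and 2n triangles: V = 2·11 = 22, E = 4·11 = 44, F = 2·11 + 2 = 24.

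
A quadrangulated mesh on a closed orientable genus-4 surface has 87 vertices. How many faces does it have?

93

χ = 2 − 2·4 = -6, and every face is a square so 4F = 2E.
V − E + F = -6 with E = 4F/2 gives 87 − (4/2 − 1)·F = -6, so F = 93 and E = 186.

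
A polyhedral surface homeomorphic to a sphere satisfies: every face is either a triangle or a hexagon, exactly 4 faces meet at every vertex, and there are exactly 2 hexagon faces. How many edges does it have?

24

Let x be the number of triangles; then F = 2 + x.
Edge–face incidences: 2E = 6·2 + 3·x = 12 + 3x.
Every vertex has degree 4, so 4V = 2E.
Euler: V − E + F = 2 ⇒ (2E)/4 − E + (2 + x) = 2.
Multiply by 8: 2·(2E) − 4·(2E) + 8·(2 + x) = 16, i.e. 16 + 8x − 2·(12 + 3x) = 16.
Collecting terms: 2x − 8 = 16, so 2x = 24, so x = 12.
Then 2E = 12 + 3·12 = 48, so E = 24, V = 2E/4 = 12, F = 2 + 12 = 14.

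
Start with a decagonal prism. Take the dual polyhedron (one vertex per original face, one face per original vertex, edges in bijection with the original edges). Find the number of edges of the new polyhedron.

The base solid has V = 20, E = 30, F = 12.
The dual swaps V and F and preserves E: V′ = F = 12, E′ = E = 30, F′ = V = 20.

30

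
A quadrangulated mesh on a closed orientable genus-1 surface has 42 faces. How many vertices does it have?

χ = 2 − 2·1 = 0, and every face is a square so 4F = 2E.
E = 4·42/2 = 84. Then V = 0 + E − F = 0 + 84 − 42 = 42.

42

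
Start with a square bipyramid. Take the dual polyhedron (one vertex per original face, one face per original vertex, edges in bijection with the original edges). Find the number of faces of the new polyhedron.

6

The base solid has V = 6, E = 12, F = 8.
The dual swaps V and F and preserves E: V′ = F = 8, E′ = E = 12, F′ = V = 6.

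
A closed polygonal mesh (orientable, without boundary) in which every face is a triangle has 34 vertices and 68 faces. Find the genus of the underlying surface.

Every face is a triangle, so 2E = 3·68 = 204, giving E = 102.
χ = V − E + F = 34 − 102 + 68 = 0.
For a closed orientable surface χ = 2 − 2g, so g = (2 − (0))/2 = 1.

1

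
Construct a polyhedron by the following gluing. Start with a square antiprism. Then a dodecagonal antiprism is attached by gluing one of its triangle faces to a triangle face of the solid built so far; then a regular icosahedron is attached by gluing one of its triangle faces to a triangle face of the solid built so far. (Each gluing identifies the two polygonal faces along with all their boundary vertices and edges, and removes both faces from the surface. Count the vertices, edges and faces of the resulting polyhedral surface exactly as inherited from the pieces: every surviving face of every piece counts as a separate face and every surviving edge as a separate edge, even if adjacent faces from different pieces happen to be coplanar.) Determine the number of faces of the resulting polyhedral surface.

52

A square antiprism: V=8, E=16, F=10.
Attach a dodecagonal antiprism (V=24, E=48, F=26) along a 3-gon: merge 3 vertices and 3 edges, delete both glued faces → V=29, E=61, F=34.
Attach a regular icosahedron (V=12, E=30, F=20) along a 3-gon: merge 3 vertices and 3 edges, delete both glued faces → V=38, E=88, F=52.
Check: V − E + F = 38 − 88 + 52 = 2.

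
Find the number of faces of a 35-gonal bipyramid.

A bipyramid over an n-gon has 2n triangular faces and n + 2 vertices: V = 35 + 2 = 37, E = 3·35 = 105, F = 2·35 = 70.

70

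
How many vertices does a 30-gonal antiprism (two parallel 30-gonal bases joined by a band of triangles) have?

60

An antiprism on an n-gon has two n-gon caps and 2n triangles: V = 2·30 = 60, E = 4·30 = 120, F = 2·30 + 2 = 62.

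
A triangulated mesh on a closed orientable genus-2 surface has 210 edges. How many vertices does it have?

χ = 2 − 2·2 = -2, and every face is a triangle so 3F = 2E.
F = 2E/3 = 140. Then V = -2 + E − F = -2 + 210 − 140 = 68.

68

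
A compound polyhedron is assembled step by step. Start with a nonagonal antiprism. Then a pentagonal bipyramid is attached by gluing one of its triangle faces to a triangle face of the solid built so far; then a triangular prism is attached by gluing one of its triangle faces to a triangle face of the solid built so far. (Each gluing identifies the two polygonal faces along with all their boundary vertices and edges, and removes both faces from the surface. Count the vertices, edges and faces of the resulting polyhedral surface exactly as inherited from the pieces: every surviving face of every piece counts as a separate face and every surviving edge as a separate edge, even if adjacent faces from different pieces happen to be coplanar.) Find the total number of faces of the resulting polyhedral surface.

A nonagonal antiprism: V=18, E=36, F=20.
Attach a pentagonal bipyramid (V=7, E=15, F=10) along a 3-gon: merge 3 vertices and 3 edges, delete both glued faces → V=22, E=48, F=28.
Attach a triangular prism (V=6, E=9, F=5) along a 3-gon: merge 3 vertices and 3 edges, delete both glued faces → V=25, E=54, F=31.
Check: V − E + F = 25 − 54 + 31 = 2.

31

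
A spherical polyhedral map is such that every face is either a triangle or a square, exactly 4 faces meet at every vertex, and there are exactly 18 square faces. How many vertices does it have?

24

Let x be the number of triangles; then F = 18 + x.
Edge–face incidences: 2E = 4·18 + 3·x = 72 + 3x.
Every vertex has degree 4, so 4V = 2E.
Euler: V − E + F = 2 ⇒ (2E)/4 − E + (18 + x) = 2.
Multiply by 8: 2·(2E) − 4·(2E) + 8·(18 + x) = 16, i.e. 144 + 8x − 2·(72 + 3x) = 16.
Collecting terms: 2x = 16, so x = 8.
Then 2E = 72 + 3·8 = 96, so E = 48, V = 2E/4 = 24, F = 18 + 8 = 26.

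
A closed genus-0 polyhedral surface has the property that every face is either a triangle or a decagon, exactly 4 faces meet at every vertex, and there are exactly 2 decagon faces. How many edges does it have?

40

Let x be the number of triangles; then F = 2 + x.
Edge–face incidences: 2E = 10·2 + 3·x = 20 + 3x.
Every vertex has degree 4, so 4V = 2E.
Euler: V − E + F = 2 ⇒ (2E)/4 − E + (2 + x) = 2.
Multiply by 8: 2·(2E) − 4·(2E) + 8·(2 + x) = 16, i.e. 16 + 8x − 2·(20 + 3x) = 16.
Collecting terms: 2x − 24 = 16, so 2x = 40, so x = 20.
Then 2E = 20 + 3·20 = 80, so E = 40, V = 2E/4 = 20, F = 2 + 20 = 22.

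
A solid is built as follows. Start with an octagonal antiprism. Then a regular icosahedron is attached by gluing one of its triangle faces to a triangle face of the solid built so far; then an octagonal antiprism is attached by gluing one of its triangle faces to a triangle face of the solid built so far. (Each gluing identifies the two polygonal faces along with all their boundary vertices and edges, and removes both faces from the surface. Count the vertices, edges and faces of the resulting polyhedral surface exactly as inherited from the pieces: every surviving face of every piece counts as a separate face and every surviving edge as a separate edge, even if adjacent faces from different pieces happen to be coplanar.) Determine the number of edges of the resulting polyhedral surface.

An octagonal antiprism: V=16, E=32, F=18.
Attach a regular icosahedron (V=12, E=30, F=20) along a 3-gon: merge 3 vertices and 3 edges, delete both glued faces → V=25, E=59, F=36.
Attach an octagonal antiprism (V=16, E=32, F=18) along a 3-gon: merge 3 vertices and 3 edges, delete both glued faces → V=38, E=88, F=52.
Check: V − E + F = 38 − 88 + 52 = 2.

88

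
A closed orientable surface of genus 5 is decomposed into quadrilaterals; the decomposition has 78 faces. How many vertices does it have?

χ = 2 − 2·5 = -8, and every face is a square so 4F = 2E.
E = 4·78/2 = 156. Then V = -8 + E − F = -8 + 156 − 78 = 70.

70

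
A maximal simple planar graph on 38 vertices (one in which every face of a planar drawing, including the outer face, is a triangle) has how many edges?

108

In a plane triangulation 3F = 2E and V − E + F = 2, so E = 3V − 6 = 3·38 − 6 = 108.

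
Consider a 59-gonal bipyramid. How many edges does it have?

A bipyramid over an n-gon has 2n triangular faces and n + 2 vertices: V = 59 + 2 = 61, E = 3·59 = 177, F = 2·59 = 118.

177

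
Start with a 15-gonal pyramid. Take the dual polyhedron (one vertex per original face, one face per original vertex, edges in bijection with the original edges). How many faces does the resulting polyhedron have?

The base solid has V = 16, E = 30, F = 16.
The dual swaps V and F and preserves E: V′ = F = 16, E′ = E = 30, F′ = V = 16.

16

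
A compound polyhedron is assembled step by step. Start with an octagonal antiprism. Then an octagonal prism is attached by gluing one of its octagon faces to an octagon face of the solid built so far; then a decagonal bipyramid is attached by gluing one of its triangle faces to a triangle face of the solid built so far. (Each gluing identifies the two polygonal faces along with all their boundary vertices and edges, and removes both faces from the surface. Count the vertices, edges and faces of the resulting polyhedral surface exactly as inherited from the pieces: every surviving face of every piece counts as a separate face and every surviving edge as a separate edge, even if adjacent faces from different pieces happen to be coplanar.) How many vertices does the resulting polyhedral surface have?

An octagonal antiprism: V=16, E=32, F=18.
Attach an octagonal prism (V=16, E=24, F=10) along an 8-gon: merge 8 vertices and 8 edges, delete both glued faces → V=24, E=48, F=26.
Attach a decagonal bipyramid (V=12, E=30, F=20) along a 3-gon: merge 3 vertices and 3 edges, delete both glued faces → V=33, E=75, F=44.
Check: V − E + F = 33 − 75 + 44 = 2.

33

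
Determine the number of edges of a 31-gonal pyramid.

A pyramid on an n-gon base has one n-gon and n triangles: V = 31 + 1 = 32, E = 2·31 = 62, F = 31 + 1 = 32.

62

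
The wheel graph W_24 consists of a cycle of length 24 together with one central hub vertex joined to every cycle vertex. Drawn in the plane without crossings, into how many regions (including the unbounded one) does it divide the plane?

25

W_24 has V = 24 + 1 = 25 vertices and E = 2·24 = 48 edges.
By Euler's formula F = 2 − V + E = 2 − 25 + 48 = 25.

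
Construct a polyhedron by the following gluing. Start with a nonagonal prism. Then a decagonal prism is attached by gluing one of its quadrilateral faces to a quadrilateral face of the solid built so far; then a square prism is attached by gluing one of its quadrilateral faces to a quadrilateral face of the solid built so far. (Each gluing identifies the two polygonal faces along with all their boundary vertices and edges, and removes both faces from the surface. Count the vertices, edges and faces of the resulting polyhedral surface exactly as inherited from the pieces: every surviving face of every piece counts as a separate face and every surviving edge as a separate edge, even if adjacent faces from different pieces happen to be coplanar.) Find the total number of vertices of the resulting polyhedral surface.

A nonagonal prism: V=18, E=27, F=11.
Attach a decagonal prism (V=20, E=30, F=12) along a 4-gon: merge 4 vertices and 4 edges, delete both glued faces → V=34, E=53, F=21.
Attach a square prism (V=8, E=12, F=6) along a 4-gon: merge 4 vertices and 4 edges, delete both glued faces → V=38, E=61, F=25.
Check: V − E + F = 38 − 61 + 25 = 2.

38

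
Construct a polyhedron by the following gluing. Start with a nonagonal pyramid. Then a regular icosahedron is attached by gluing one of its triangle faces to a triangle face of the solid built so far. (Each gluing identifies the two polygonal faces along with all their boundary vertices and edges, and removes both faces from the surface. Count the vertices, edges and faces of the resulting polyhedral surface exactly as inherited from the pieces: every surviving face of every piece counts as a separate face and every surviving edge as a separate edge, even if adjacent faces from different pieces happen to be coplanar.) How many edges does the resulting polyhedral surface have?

A nonagonal pyramid: V=10, E=18, F=10.
Attach a regular icosahedron (V=12, E=30, F=20) along a 3-gon: merge 3 vertices and 3 edges, delete both glued faces → V=19, E=45, F=28.
Check: V − E + F = 19 − 45 + 28 = 2.

45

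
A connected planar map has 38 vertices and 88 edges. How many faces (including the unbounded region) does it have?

Euler's formula for a connected plane graph: V − E + F = 2, so F = 2 − 38 + 88 = 52.

52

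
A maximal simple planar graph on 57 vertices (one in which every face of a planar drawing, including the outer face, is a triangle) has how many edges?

165

In a plane triangulation 3F = 2E and V − E + F = 2, so E = 3V − 6 = 3·57 − 6 = 165.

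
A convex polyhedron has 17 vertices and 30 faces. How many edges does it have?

45

Here V − E + F = 2.
E = V + F − (2) = 17 + 30 − (2) = 45.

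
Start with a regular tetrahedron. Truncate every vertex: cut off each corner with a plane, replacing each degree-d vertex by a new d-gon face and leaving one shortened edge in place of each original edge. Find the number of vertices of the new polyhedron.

12

The base solid has V = 4, E = 6, F = 4.
Truncation replaces each original edge-end by a new vertex, so V′ = 2E = 12.
Each original edge survives, and each old vertex of degree d contributes d new edges; summing degrees gives Σd = 2E, so E′ = E + 2E = 3E = 18.
Each original face survives and each original vertex becomes one new face: F′ = F + V = 8.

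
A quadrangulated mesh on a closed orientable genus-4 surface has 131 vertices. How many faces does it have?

137

χ = 2 − 2·4 = -6, and every face is a square so 4F = 2E.
V − E + F = -6 with E = 4F/2 gives 131 − (4/2 − 1)·F = -6, so F = 137 and E = 274.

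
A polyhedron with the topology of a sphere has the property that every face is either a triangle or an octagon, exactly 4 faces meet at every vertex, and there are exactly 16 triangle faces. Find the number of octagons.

2

Let x be the number of octagons; then F = 16 + x.
Edge–face incidences: 2E = 3·16 + 8·x = 48 + 8x.
Every vertex has degree 4, so 4V = 2E.
Euler: V − E + F = 2 ⇒ (2E)/4 − E + (16 + x) = 2.
Multiply by 8: 2·(2E) − 4·(2E) + 8·(16 + x) = 16, i.e. 128 + 8x − 2·(48 + 8x) = 16.
Collecting terms: −8x + 32 = 16, so −8x = −16, so x = 2.
Then 2E = 48 + 8·2 = 64, so E = 32, V = 2E/4 = 16, F = 16 + 2 = 18.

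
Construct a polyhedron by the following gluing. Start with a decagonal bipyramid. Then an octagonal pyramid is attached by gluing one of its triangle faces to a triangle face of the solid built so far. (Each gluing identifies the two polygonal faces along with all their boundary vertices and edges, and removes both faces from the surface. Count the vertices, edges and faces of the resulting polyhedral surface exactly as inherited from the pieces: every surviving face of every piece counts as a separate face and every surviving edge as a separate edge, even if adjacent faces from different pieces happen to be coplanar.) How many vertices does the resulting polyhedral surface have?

A decagonal bipyramid: V=12, E=30, F=20.
Attach an octagonal pyramid (V=9, E=16, F=9) along a 3-gon: merge 3 vertices and 3 edges, delete both glued faces → V=18, E=43, F=27.
Check: V − E + F = 18 − 43 + 27 = 2.

18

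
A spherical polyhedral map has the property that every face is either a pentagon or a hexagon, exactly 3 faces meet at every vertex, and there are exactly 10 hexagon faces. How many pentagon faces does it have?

12

Let x be the number of pentagons; then F = 10 + x.
Edge–face incidences: 2E = 6·10 + 5·x = 60 + 5x.
Every vertex has degree 3, so 3V = 2E.
Euler: V − E + F = 2 ⇒ (2E)/3 − E + (10 + x) = 2.
Multiply by 6: 2·(2E) − 3·(2E) + 6·(10 + x) = 12, i.e. 60 + 6x − (60 + 5x) = 12.
Collecting terms: x = 12.
Then 2E = 60 + 5·12 = 120, so E = 60, V = 2E/3 = 40, F = 10 + 12 = 22.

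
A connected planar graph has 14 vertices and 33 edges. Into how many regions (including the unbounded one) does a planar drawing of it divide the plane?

Euler's formula for a connected plane graph: V − E + F = 2, so F = 2 − 14 + 33 = 21.

21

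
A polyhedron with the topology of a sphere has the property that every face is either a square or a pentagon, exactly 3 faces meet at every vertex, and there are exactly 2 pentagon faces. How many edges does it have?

15

Let x be the number of squares; then F = 2 + x.
Edge–face incidences: 2E = 5·2 + 4·x = 10 + 4x.
Every vertex has degree 3, so 3V = 2E.
Euler: V − E + F = 2 ⇒ (2E)/3 − E + (2 + x) = 2.
Multiply by 6: 2·(2E) − 3·(2E) + 6·(2 + x) = 12, i.e. 12 + 6x − (10 + 4x) = 12.
Collecting terms: 2x + 2 = 12, so 2x = 10, so x = 5.
Then 2E = 10 + 4·5 = 30, so E = 15, V = 2E/3 = 10, F = 2 + 5 = 7.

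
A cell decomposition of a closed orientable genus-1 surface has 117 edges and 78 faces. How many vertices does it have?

For a closed orientable surface of genus 1, χ = 2 − 2·1 = 0.
V = 0 + E − F = 0 + 117 − 78 = 39.

39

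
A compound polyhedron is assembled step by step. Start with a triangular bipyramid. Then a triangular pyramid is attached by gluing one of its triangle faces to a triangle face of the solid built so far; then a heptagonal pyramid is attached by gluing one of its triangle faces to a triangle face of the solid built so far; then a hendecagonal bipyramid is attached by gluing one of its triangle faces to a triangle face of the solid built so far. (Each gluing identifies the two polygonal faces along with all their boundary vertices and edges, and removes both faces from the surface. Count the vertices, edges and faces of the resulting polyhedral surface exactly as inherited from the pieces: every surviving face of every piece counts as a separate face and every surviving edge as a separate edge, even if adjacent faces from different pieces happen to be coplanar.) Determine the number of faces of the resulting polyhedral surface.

A triangular bipyramid: V=5, E=9, F=6.
Attach a triangular pyramid (V=4, E=6, F=4) along a 3-gon: merge 3 vertices and 3 edges, delete both glued faces → V=6, E=12, F=8.
Attach a heptagonal pyramid (V=8, E=14, F=8) along a 3-gon: merge 3 vertices and 3 edges, delete both glued faces → V=11, E=23, F=14.
Attach a hendecagonal bipyramid (V=13, E=33, F=22) along a 3-gon: merge 3 vertices and 3 edges, delete both glued faces → V=21, E=53, F=34.
Check: V − E + F = 21 − 53 + 34 = 2.

34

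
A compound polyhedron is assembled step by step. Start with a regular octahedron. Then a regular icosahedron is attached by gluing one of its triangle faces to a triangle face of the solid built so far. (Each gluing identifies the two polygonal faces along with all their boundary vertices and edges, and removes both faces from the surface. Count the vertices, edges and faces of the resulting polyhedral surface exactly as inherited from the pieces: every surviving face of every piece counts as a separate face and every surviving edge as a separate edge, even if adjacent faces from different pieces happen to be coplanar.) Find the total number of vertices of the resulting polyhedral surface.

15

A regular octahedron: V=6, E=12, F=8.
Attach a regular icosahedron (V=12, E=30, F=20) along a 3-gon: merge 3 vertices and 3 edges, delete both glued faces → V=15, E=39, F=26.
Check: V − E + F = 15 − 39 + 26 = 2.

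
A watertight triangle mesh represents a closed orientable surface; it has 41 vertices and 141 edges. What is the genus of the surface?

4

Every face is a triangle and each edge borders two faces, so 3F = 2·141, giving F = 94.
χ = V − E + F = 41 − 141 + 94 = -6.
For a closed orientable surface χ = 2 − 2g, so g = (2 − (-6))/2 = 4.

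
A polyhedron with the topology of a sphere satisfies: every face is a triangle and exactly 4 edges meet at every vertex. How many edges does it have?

Each face has 3 edges and each edge borders two faces, so 2E = 3F.
Each vertex has degree 4, so 4V = 2E and hence V = 3F/4.
Euler: V − E + F = 2 ⇒ (3F/4) − (3F/2) + F = 2.
Multiply by 8: (6 − 12 + 8)F = 16, i.e. 2F = 16.
So F = 8, E = 3·8/2 = 12, V = 3·8/4 = 6.

12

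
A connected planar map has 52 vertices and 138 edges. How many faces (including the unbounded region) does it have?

88

Euler's formula for a connected plane graph: V − E + F = 2, so F = 2 − 52 + 138 = 88.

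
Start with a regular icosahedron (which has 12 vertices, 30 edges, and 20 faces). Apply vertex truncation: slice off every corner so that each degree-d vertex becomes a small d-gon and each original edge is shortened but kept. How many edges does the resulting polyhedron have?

Truncation replaces each original edge-end by a new vertex, so V′ = 2E = 60.
Each original edge survives, and each old vertex of degree d contributes d new edges; summing degrees gives Σd = 2E, so E′ = E + 2E = 3E = 90.
Each original face survives and each original vertex becomes one new face: F′ = F + V = 32.

90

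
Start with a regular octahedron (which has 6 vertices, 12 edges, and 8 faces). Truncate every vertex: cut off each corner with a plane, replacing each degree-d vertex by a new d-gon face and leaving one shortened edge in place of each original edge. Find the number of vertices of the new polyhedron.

24

Truncation replaces each original edge-end by a new vertex, so V′ = 2E = 24.
Each original edge survives, and each old vertex of degree d contributes d new edges; summing degrees gives Σd = 2E, so E′ = E + 2E = 3E = 36.
Each original face survives and each original vertex becomes one new face: F′ = F + V = 14.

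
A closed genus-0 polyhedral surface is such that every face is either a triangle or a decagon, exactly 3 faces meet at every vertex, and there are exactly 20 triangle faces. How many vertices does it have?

Let x be the number of decagons; then F = 20 + x.
Edge–face incidences: 2E = 3·20 + 10·x = 60 + 10x.
Every vertex has degree 3, so 3V = 2E.
Euler: V − E + F = 2 ⇒ (2E)/3 − E + (20 + x) = 2.
Multiply by 6: 2·(2E) − 3·(2E) + 6·(20 + x) = 12, i.e. 120 + 6x − (60 + 10x) = 12.
Collecting terms: −4x + 60 = 12, so −4x = −48, so x = 12.
Then 2E = 60 + 10·12 = 180, so E = 90, V = 2E/3 = 60, F = 20 + 12 = 32.

60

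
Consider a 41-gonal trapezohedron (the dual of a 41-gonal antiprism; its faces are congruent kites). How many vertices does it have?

84

The n-trapezohedron (dual of the n-antiprism) has V = 2·41 + 2 = 84, E = 4·41 = 164, F = 2·41 = 82.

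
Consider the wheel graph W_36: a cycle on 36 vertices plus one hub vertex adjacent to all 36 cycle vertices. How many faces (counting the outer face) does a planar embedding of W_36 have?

W_36 has V = 36 + 1 = 37 vertices and E = 2·36 = 72 edges.
By Euler's formula F = 2 − V + E = 2 − 37 + 72 = 37.

37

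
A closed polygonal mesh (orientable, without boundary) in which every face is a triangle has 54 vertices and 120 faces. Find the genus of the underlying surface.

Every face is a triangle, so 2E = 3·120 = 360, giving E = 180.
χ = V − E + F = 54 − 180 + 120 = -6.
For a closed orientable surface χ = 2 − 2g, so g = (2 − (-6))/2 = 4.

4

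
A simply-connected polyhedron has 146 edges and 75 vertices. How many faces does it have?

73

Here V − E + F = 2.
F = 2 − V + E = 2 − 75 + 146 = 73.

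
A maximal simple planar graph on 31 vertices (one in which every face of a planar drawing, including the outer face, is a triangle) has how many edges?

87

In a plane triangulation 3F = 2E and V − E + F = 2, so E = 3V − 6 = 3·31 − 6 = 87.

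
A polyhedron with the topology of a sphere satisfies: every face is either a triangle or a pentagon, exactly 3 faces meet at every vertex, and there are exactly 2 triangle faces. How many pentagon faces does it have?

Let x be the number of pentagons; then F = 2 + x.
Edge–face incidences: 2E = 3·2 + 5·x = 6 + 5x.
Every vertex has degree 3, so 3V = 2E.
Euler: V − E + F = 2 ⇒ (2E)/3 − E + (2 + x) = 2.
Multiply by 6: 2·(2E) − 3·(2E) + 6·(2 + x) = 12, i.e. 12 + 6x − (6 + 5x) = 12.
Collecting terms: x + 6 = 12, so x = 6.
Then 2E = 6 + 5·6 = 36, so E = 18, V = 2E/3 = 12, F = 2 + 6 = 8.

6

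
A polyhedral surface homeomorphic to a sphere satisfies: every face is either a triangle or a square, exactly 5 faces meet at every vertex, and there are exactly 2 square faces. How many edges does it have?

40

Let x be the number of triangles; then F = 2 + x.
Edge–face incidences: 2E = 4·2 + 3·x = 8 + 3x.
Every vertex has degree 5, so 5V = 2E.
Euler: V − E + F = 2 ⇒ (2E)/5 − E + (2 + x) = 2.
Multiply by 10: 2·(2E) − 5·(2E) + 10·(2 + x) = 20, i.e. 20 + 10x − 3·(8 + 3x) = 20.
Collecting terms: x − 4 = 20, so x = 24.
Then 2E = 8 + 3·24 = 80, so E = 40, V = 2E/5 = 16, F = 2 + 24 = 26.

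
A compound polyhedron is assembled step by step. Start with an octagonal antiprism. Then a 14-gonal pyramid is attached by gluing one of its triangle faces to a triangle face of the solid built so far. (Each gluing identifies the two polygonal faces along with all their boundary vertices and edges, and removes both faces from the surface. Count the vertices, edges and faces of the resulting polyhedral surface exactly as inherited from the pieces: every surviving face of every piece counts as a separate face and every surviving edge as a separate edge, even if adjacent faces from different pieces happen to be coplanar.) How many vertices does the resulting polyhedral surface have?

28

An octagonal antiprism: V=16, E=32, F=18.
Attach a 14-gonal pyramid (V=15, E=28, F=15) along a 3-gon: merge 3 vertices and 3 edges, delete both glued faces → V=28, E=57, F=31.
Check: V − E + F = 28 − 57 + 31 = 2.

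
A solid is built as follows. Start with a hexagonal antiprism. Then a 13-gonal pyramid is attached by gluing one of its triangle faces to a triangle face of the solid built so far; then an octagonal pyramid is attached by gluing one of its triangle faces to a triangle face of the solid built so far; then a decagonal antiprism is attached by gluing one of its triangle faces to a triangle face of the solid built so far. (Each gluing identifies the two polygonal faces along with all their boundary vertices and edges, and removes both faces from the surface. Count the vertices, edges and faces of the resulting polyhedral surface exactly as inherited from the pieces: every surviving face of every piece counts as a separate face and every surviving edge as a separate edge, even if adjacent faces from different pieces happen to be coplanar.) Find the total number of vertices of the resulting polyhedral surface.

46

A hexagonal antiprism: V=12, E=24, F=14.
Attach a 13-gonal pyramid (V=14, E=26, F=14) along a 3-gon: merge 3 vertices and 3 edges, delete both glued faces → V=23, E=47, F=26.
Attach an octagonal pyramid (V=9, E=16, F=9) along a 3-gon: merge 3 vertices and 3 edges, delete both glued faces → V=29, E=60, F=33.
Attach a decagonal antiprism (V=20, E=40, F=22) along a 3-gon: merge 3 vertices and 3 edges, delete both glued faces → V=46, E=97, F=53.
Check: V − E + F = 46 − 97 + 53 = 2.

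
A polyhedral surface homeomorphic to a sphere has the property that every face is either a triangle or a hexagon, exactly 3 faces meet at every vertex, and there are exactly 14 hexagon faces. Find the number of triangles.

4

Let x be the number of triangles; then F = 14 + x.
Edge–face incidences: 2E = 6·14 + 3·x = 84 + 3x.
Every vertex has degree 3, so 3V = 2E.
Euler: V − E + F = 2 ⇒ (2E)/3 − E + (14 + x) = 2.
Multiply by 6: 2·(2E) − 3·(2E) + 6·(14 + x) = 12, i.e. 84 + 6x − (84 + 3x) = 12.
Collecting terms: 3x = 12, so x = 4.
Then 2E = 84 + 3·4 = 96, so E = 48, V = 2E/3 = 32, F = 14 + 4 = 18.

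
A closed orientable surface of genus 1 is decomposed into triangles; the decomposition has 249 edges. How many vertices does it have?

83

χ = 2 − 2·1 = 0, and every face is a triangle so 3F = 2E.
F = 2E/3 = 166. Then V = 0 + E − F = 0 + 249 − 166 = 83.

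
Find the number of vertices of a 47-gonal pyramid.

48

A pyramid on an n-gon base has one n-gon and n triangles: V = 47 + 1 = 48, E = 2·47 = 94, F = 47 + 1 = 48.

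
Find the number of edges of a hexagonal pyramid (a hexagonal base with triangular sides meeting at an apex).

A pyramid on an n-gon base has one n-gon and n triangles: V = 6 + 1 = 7, E = 2·6 = 12, F = 6 + 1 = 7.

12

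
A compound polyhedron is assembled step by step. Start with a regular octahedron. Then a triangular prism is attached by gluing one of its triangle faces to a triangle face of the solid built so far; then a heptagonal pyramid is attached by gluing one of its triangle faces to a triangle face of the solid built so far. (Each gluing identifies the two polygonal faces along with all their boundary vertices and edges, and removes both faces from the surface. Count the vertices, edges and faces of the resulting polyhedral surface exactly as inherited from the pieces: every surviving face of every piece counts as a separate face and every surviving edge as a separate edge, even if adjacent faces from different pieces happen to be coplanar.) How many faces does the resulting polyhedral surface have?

A regular octahedron: V=6, E=12, F=8.
Attach a triangular prism (V=6, E=9, F=5) along a 3-gon: merge 3 vertices and 3 edges, delete both glued faces → V=9, E=18, F=11.
Attach a heptagonal pyramid (V=8, E=14, F=8) along a 3-gon: merge 3 vertices and 3 edges, delete both glued faces → V=14, E=29, F=17.
Check: V − E + F = 14 − 29 + 17 = 2.

17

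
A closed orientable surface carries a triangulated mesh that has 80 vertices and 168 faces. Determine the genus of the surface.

Every face is a triangle, so 2E = 3·168 = 504, giving E = 252.
χ = V − E + F = 80 − 252 + 168 = -4.
For a closed orientable surface χ = 2 − 2g, so g = (2 − (-4))/2 = 3.

3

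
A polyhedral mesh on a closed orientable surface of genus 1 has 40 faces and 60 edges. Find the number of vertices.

For a closed orientable surface of genus 1, χ = 2 − 2·1 = 0.
V = 0 + E − F = 0 + 60 − 40 = 20.

20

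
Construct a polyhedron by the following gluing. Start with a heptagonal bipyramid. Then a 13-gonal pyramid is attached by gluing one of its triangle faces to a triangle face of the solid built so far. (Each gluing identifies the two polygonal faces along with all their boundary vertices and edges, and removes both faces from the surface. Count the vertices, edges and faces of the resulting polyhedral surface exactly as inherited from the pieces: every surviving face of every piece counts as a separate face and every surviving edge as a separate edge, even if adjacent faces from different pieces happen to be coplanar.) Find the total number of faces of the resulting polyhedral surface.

A heptagonal bipyramid: V=9, E=21, F=14.
Attach a 13-gonal pyramid (V=14, E=26, F=14) along a 3-gon: merge 3 vertices and 3 edges, delete both glued faces → V=20, E=44, F=26.
Check: V − E + F = 20 − 44 + 26 = 2.

26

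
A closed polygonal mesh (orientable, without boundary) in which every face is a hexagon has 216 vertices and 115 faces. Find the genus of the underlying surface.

Every face is a hexagon, so 2E = 6·115 = 690, giving E = 345.
χ = V − E + F = 216 − 345 + 115 = -14.
For a closed orientable surface χ = 2 − 2g, so g = (2 − (-14))/2 = 8.

8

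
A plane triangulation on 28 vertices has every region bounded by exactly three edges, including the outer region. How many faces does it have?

52

In a plane triangulation 3F = 2E and V − E + F = 2, so F = 2V − 4 = 2·28 − 4 = 52.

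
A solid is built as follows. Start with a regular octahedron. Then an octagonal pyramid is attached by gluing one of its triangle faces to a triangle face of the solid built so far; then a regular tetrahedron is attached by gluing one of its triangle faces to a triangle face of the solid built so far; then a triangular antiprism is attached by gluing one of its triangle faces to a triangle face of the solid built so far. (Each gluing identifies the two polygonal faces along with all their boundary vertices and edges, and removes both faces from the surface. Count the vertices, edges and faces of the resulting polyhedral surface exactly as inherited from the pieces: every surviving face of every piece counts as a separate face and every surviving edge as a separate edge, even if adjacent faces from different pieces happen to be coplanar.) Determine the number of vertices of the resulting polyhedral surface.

16

A regular octahedron: V=6, E=12, F=8.
Attach an octagonal pyramid (V=9, E=16, F=9) along a 3-gon: merge 3 vertices and 3 edges, delete both glued faces → V=12, E=25, F=15.
Attach a regular tetrahedron (V=4, E=6, F=4) along a 3-gon: merge 3 vertices and 3 edges, delete both glued faces → V=13, E=28, F=17.
Attach a triangular antiprism (V=6, E=12, F=8) along a 3-gon: merge 3 vertices and 3 edges, delete both glued faces → V=16, E=37, F=23.
Check: V − E + F = 16 − 37 + 23 = 2.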